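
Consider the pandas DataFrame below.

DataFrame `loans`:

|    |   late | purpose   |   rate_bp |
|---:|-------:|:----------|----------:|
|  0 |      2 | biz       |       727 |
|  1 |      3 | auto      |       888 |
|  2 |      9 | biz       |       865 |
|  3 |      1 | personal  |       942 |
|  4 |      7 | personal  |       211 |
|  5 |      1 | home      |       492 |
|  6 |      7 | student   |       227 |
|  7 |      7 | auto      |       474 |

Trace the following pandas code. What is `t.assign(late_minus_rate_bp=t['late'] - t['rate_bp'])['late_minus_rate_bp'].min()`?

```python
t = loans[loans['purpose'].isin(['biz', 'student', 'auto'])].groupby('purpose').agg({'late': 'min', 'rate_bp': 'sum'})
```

filter rows where purpose in ['biz', 'student', 'auto']:
   late  purpose  rate_bp
0     2      biz      727
1     3     auto      888
2     9      biz      865
6     7  student      227
7     7     auto      474
group by purpose: min(late), sum(rate_bp):
         late  rate_bp
purpose               
auto        3     1362
biz         2     1592
student     7      227
add column late_minus_rate_bp = t['late'] - t['rate_bp']:
         late  rate_bp  late_minus_rate_bp
purpose                                   
auto        3     1362               -1359
biz         2     1592               -1590
student     7      227                -220

-1590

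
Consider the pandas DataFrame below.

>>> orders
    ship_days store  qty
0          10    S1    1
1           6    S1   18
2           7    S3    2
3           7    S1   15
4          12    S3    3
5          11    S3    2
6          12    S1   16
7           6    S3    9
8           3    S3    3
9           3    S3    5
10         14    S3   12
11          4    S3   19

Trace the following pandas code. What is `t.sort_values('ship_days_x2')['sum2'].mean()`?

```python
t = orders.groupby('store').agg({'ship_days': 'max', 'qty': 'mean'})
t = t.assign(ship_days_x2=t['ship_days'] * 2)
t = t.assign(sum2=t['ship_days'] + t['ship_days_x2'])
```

39.0

group by store: max(ship_days), mean(qty):
       ship_days     qty
store                   
S1            12  12.500
S3            14   6.875
add column ship_days_x2 = t['ship_days'] * 2:
       ship_days     qty  ship_days_x2
store                                 
S1            12  12.500            24
S3            14   6.875            28
add column sum2 = t['ship_days'] + t['ship_days_x2']:
       ship_days     qty  ship_days_x2  sum2
store                                       
S1            12  12.500            24    36
S3            14   6.875            28    42
sort by ship_days_x2:
       ship_days     qty  ship_days_x2  sum2
store                                       
S1            12  12.500            24    36
S3            14   6.875            28    42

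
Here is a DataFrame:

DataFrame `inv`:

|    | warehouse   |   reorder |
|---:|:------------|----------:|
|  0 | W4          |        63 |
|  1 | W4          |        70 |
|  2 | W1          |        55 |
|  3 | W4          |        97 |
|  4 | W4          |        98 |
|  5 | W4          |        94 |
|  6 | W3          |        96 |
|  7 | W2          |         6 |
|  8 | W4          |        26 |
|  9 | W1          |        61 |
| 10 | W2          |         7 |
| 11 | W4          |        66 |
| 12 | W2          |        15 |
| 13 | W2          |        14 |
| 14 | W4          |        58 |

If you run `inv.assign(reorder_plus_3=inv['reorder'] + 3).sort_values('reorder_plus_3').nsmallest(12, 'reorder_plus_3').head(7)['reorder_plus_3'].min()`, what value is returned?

9

add column reorder_plus_3 = inv['reorder'] + 3:
   warehouse  reorder  reorder_plus_3
0         W4       63              66
1         W4       70              73
2         W1       55              58
3         W4       97             100
4         W4       98             101
5         W4       94              97
6         W3       96              99
7         W2        6               9
8         W4       26              29
9         W1       61              64
10        W2        7              10
11        W4       66              69
12        W2       15              18
13        W2       14              17
14        W4       58              61
sort by reorder_plus_3:
   warehouse  reorder  reorder_plus_3
7         W2        6               9
10        W2        7              10
13        W2       14              17
12        W2       15              18
8         W4       26              29
2         W1       55              58
14        W4       58              61
9         W1       61              64
0         W4       63              66
11        W4       66              69
1         W4       70              73
5         W4       94              97
6         W3       96              99
3         W4       97             100
4         W4       98             101
take 12 rows with smallest reorder_plus_3:
   warehouse  reorder  reorder_plus_3
7         W2        6               9
10        W2        7              10
13        W2       14              17
12        W2       15              18
8         W4       26              29
2         W1       55              58
14        W4       58              61
9         W1       61              64
0         W4       63              66
11        W4       66              69
1         W4       70              73
5         W4       94              97
take first 7 rows:
   warehouse  reorder  reorder_plus_3
7         W2        6               9
10        W2        7              10
13        W2       14              17
12        W2       15              18
8         W4       26              29
2         W1       55              58
14        W4       58              61
Taking the min of column 'reorder_plus_3' gives 9.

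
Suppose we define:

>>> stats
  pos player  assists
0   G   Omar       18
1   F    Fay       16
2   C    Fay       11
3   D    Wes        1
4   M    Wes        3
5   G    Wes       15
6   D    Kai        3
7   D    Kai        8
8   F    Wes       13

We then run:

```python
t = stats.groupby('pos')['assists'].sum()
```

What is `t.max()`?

group by pos, sum of assists:
pos
C    11
D    12
F    29
G    33
M     3
Name: assists, dtype: int64
The max of the resulting series is 33.

33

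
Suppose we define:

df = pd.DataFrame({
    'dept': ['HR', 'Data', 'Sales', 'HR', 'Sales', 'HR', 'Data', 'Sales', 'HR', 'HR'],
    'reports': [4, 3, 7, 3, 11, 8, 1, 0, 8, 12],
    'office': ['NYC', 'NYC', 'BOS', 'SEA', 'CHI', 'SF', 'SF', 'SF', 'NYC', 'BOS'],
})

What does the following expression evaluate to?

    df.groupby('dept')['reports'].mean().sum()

group by dept, mean of reports:
dept
Data     2.0
HR       7.0
Sales    6.0
Name: reports, dtype: float64
The sum of the resulting series is 15.0.

15.0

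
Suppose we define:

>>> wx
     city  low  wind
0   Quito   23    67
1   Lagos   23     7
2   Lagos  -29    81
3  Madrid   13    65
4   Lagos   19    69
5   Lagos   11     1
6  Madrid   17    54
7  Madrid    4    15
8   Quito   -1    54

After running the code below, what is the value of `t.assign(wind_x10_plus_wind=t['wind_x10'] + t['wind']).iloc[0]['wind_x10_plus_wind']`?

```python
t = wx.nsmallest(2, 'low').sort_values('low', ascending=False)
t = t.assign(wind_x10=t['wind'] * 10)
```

take 2 rows with smallest low:
    city  low  wind
2  Lagos  -29    81
8  Quito   -1    54
sort by low descending:
    city  low  wind
8  Quito   -1    54
2  Lagos  -29    81
add column wind_x10 = t['wind'] * 10:
    city  low  wind  wind_x10
8  Quito   -1    54       540
2  Lagos  -29    81       810
add column wind_x10_plus_wind = t['wind_x10'] + t['wind']:
    city  low  wind  wind_x10  wind_x10_plus_wind
8  Quito   -1    54       540                 594
2  Lagos  -29    81       810                 891
So iloc[0]['wind_x10_plus_wind'] = 594.

594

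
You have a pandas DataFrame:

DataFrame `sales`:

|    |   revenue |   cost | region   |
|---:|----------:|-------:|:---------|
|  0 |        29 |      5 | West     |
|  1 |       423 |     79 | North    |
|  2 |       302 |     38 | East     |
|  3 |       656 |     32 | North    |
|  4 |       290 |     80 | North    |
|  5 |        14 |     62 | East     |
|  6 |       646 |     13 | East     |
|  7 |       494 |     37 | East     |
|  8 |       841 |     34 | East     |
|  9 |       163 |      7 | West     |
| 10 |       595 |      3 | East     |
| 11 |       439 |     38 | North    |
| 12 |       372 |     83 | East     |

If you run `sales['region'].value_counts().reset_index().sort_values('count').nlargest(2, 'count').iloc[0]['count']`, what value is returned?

7

value_counts of region:
region
East     7
North    4
West     2
Name: count, dtype: int64
reset_index():
  region  count
0   East      7
1  North      4
2   West      2
sort by count:
  region  count
2   West      2
1  North      4
0   East      7
take 2 rows with largest count:
  region  count
0   East      7
1  North      4
The value at position 0, column 'count' is 7.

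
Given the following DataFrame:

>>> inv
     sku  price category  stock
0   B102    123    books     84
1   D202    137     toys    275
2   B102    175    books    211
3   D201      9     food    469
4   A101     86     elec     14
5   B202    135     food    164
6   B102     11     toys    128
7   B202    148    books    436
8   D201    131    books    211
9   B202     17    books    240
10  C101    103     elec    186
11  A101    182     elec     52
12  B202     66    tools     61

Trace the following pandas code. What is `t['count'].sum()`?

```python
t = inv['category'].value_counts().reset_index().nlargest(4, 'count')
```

12

value_counts of category:
category
books    5
elec     3
toys     2
food     2
tools    1
Name: count, dtype: int64
reset_index():
  category  count
0    books      5
1     elec      3
2     toys      2
3     food      2
4    tools      1
take 4 rows with largest count:
  category  count
0    books      5
1     elec      3
2     toys      2
3     food      2
The sum of column 'count' is 12.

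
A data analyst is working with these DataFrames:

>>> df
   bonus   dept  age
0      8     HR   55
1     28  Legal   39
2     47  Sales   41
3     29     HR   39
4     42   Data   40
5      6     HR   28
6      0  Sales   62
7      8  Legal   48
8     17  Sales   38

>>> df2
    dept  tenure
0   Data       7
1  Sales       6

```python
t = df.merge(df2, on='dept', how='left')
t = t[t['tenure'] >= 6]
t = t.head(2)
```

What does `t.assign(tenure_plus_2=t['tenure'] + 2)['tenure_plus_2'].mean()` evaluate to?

8.5

merge on 'dept' (how='left') → 9 rows:
   bonus   dept  age  tenure
0      8     HR   55     NaN
1     28  Legal   39     NaN
2     47  Sales   41     6.0
3     29     HR   39     NaN
4     42   Data   40     7.0
5      6     HR   28     NaN
6      0  Sales   62     6.0
7      8  Legal   48     NaN
8     17  Sales   38     6.0
filter rows where tenure >= 6:
   bonus   dept  age  tenure
2     47  Sales   41     6.0
4     42   Data   40     7.0
6      0  Sales   62     6.0
8     17  Sales   38     6.0
take first 2 rows:
   bonus   dept  age  tenure
2     47  Sales   41     6.0
4     42   Data   40     7.0
add column tenure_plus_2 = t['tenure'] + 2:
   bonus   dept  age  tenure  tenure_plus_2
2     47  Sales   41     6.0            8.0
4     42   Data   40     7.0            9.0
So mean() = 8.5.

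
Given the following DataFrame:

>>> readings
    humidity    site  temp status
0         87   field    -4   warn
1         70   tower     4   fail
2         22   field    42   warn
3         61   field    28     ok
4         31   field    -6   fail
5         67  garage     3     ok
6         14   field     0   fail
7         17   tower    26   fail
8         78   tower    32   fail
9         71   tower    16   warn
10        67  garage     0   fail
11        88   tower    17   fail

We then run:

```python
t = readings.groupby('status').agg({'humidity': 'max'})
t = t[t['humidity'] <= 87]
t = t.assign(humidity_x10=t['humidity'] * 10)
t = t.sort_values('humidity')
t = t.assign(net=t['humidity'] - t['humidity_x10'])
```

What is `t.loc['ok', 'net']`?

-603

group by status, max of humidity:
        humidity
status          
fail          88
ok            67
warn          87
filter rows where humidity <= 87:
        humidity
status          
ok            67
warn          87
add column humidity_x10 = t['humidity'] * 10:
        humidity  humidity_x10
status                        
ok            67           670
warn          87           870
sort by humidity:
        humidity  humidity_x10
status                        
ok            67           670
warn          87           870
add column net = t['humidity'] - t['humidity_x10']:
        humidity  humidity_x10  net
status                             
ok            67           670 -603
warn          87           870 -783
value at row 'ok', column 'net' → -603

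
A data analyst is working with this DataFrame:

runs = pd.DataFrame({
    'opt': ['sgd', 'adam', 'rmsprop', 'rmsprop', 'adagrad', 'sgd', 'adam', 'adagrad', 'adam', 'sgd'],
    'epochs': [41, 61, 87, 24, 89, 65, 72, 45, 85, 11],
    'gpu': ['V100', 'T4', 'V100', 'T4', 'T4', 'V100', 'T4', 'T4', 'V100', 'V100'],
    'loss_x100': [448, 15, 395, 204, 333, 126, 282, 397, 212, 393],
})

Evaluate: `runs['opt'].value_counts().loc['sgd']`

value_counts of opt:
opt
sgd        3
adam       3
rmsprop    2
adagrad    2
Name: count, dtype: int64
Reading off the value at index 'sgd', we get 3.

3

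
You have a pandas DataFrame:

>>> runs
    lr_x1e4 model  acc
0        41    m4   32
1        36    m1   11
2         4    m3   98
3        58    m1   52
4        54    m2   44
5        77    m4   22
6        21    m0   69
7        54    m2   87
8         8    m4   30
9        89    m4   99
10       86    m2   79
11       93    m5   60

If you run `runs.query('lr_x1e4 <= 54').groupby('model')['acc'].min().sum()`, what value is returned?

filter rows where lr_x1e4 <= 54:
   lr_x1e4 model  acc
0       41    m4   32
1       36    m1   11
2        4    m3   98
4       54    m2   44
6       21    m0   69
7       54    m2   87
8        8    m4   30
group by model, min of acc:
model
m0    69
m1    11
m2    44
m3    98
m4    30
Name: acc, dtype: int64
Then the sum of the resulting series: 252

252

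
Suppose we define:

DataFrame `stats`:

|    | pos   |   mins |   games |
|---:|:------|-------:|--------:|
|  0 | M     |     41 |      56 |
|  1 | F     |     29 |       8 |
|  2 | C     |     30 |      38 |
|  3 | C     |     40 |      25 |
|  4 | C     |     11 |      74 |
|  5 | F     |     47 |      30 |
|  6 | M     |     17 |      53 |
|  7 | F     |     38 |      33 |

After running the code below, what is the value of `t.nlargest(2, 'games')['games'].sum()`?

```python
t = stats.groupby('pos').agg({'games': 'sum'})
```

group by pos, sum of games:
     games
pos       
C      137
F       71
M      109
take 2 rows with largest games:
     games
pos       
C      137
M      109
Hence 246.

246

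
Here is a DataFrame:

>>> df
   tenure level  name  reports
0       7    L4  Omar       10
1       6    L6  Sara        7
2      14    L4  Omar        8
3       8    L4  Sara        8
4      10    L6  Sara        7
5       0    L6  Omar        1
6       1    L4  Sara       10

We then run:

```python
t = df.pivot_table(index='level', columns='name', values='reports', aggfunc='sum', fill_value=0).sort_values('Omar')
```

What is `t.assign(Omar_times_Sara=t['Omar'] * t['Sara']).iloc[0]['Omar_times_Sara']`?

14

pivot: rows=level, cols=name, sum(reports):
name   Omar  Sara
level            
L4       18    18
L6        1    14
sort by Omar:
name   Omar  Sara
level            
L6        1    14
L4       18    18
add column Omar_times_Sara = t['Omar'] * t['Sara']:
name   Omar  Sara  Omar_times_Sara
level                             
L6        1    14               14
L4       18    18              324
Hence 14.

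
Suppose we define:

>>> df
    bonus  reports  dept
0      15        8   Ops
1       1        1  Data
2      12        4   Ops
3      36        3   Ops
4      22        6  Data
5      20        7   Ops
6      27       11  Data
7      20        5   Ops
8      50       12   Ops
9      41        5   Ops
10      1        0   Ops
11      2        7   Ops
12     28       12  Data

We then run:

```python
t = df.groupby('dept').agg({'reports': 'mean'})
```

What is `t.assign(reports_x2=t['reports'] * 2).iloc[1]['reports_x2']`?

group by dept, mean of reports:
       reports
dept          
Data  7.500000
Ops   5.666667
add column reports_x2 = t['reports'] * 2:
       reports  reports_x2
dept                      
Data  7.500000   15.000000
Ops   5.666667   11.333333
Hence 11.3333333333.

11.3333333333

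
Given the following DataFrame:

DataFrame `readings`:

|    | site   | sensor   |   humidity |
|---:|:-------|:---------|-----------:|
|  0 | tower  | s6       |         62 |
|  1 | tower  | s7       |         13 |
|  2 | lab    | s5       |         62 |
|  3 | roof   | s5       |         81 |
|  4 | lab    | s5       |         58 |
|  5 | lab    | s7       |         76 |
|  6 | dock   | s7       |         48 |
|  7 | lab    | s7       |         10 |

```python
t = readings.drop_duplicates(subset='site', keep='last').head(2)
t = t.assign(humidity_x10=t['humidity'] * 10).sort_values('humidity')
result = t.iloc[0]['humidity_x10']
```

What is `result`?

130

drop duplicate site (keep=last):
    site sensor  humidity
1  tower     s7        13
3   roof     s5        81
6   dock     s7        48
7    lab     s7        10
take first 2 rows:
    site sensor  humidity
1  tower     s7        13
3   roof     s5        81
add column humidity_x10 = t['humidity'] * 10:
    site sensor  humidity  humidity_x10
1  tower     s7        13           130
3   roof     s5        81           810
sort by humidity:
    site sensor  humidity  humidity_x10
1  tower     s7        13           130
3   roof     s5        81           810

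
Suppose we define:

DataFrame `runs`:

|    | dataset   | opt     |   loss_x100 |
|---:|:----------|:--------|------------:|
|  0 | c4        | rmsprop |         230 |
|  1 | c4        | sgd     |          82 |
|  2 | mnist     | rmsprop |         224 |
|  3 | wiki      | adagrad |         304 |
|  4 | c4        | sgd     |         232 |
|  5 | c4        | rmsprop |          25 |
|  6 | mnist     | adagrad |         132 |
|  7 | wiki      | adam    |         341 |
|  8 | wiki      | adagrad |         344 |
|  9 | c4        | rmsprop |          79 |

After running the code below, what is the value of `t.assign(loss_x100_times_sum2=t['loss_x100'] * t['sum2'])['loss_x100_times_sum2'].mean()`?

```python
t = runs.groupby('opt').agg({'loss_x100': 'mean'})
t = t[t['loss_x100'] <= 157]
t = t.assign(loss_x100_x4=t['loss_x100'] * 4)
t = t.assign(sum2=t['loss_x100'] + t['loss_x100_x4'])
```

group by opt, mean of loss_x100:
         loss_x100
opt               
adagrad      260.0
adam         341.0
rmsprop      139.5
sgd          157.0
filter rows where loss_x100 <= 157:
         loss_x100
opt               
rmsprop      139.5
sgd          157.0
add column loss_x100_x4 = t['loss_x100'] * 4:
         loss_x100  loss_x100_x4
opt                             
rmsprop      139.5         558.0
sgd          157.0         628.0
add column sum2 = t['loss_x100'] + t['loss_x100_x4']:
         loss_x100  loss_x100_x4   sum2
opt                                    
rmsprop      139.5         558.0  697.5
sgd          157.0         628.0  785.0
add column loss_x100_times_sum2 = t['loss_x100'] * t['sum2']:
         loss_x100  loss_x100_x4   sum2  loss_x100_times_sum2
opt                                                          
rmsprop      139.5         558.0  697.5              97301.25
sgd          157.0         628.0  785.0             123245.00
The mean of column 'loss_x100_times_sum2' is 110273.125.

110273.125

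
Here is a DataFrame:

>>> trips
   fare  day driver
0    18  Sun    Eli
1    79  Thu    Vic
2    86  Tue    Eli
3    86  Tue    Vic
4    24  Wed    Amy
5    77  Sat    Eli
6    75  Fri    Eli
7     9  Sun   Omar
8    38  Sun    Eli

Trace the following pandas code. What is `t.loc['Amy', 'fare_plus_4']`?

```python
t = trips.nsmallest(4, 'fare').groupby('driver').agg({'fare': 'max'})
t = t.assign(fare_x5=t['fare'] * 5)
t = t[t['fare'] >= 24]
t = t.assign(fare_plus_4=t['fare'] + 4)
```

28

take 4 rows with smallest fare:
   fare  day driver
7     9  Sun   Omar
0    18  Sun    Eli
4    24  Wed    Amy
8    38  Sun    Eli
group by driver, max of fare:
        fare
driver      
Amy       24
Eli       38
Omar       9
add column fare_x5 = t['fare'] * 5:
        fare  fare_x5
driver               
Amy       24      120
Eli       38      190
Omar       9       45
filter rows where fare >= 24:
        fare  fare_x5
driver               
Amy       24      120
Eli       38      190
add column fare_plus_4 = t['fare'] + 4:
        fare  fare_x5  fare_plus_4
driver                            
Amy       24      120           28
Eli       38      190           42
Taking the value at row 'Amy', column 'fare_plus_4' gives 28.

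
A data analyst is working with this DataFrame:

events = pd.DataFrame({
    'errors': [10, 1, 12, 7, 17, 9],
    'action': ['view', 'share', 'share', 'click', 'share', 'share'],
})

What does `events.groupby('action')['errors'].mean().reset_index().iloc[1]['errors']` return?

group by action, mean of errors:
action
click     7.00
share     9.75
view     10.00
Name: errors, dtype: float64
reset_index():
  action  errors
0  click    7.00
1  share    9.75
2   view   10.00
value at position 1, column 'errors' → 9.75

9.75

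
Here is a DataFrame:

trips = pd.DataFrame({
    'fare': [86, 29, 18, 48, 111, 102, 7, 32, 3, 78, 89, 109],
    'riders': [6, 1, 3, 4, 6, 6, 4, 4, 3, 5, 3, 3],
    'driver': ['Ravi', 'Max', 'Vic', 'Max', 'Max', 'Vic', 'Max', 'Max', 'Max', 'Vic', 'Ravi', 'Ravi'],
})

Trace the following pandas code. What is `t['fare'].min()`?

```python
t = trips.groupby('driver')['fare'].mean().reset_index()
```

group by driver, mean of fare:
driver
Max     38.333333
Ravi    94.666667
Vic     66.000000
Name: fare, dtype: float64
reset_index():
  driver       fare
0    Max  38.333333
1   Ravi  94.666667
2    Vic  66.000000
Hence 38.3333333333.

38.3333333333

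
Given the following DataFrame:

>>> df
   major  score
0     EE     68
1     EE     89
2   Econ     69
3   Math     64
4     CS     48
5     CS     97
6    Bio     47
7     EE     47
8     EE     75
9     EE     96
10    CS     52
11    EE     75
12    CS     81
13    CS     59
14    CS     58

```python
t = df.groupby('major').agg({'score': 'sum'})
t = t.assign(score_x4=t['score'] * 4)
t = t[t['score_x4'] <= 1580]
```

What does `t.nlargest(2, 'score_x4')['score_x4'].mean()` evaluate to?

group by major, sum of score:
       score
major       
Bio       47
CS       395
EE       450
Econ      69
Math      64
add column score_x4 = t['score'] * 4:
       score  score_x4
major                 
Bio       47       188
CS       395      1580
EE       450      1800
Econ      69       276
Math      64       256
filter rows where score_x4 <= 1580:
       score  score_x4
major                 
Bio       47       188
CS       395      1580
Econ      69       276
Math      64       256
take 2 rows with largest score_x4:
       score  score_x4
major                 
CS       395      1580
Econ      69       276
Hence 928.0.

928.0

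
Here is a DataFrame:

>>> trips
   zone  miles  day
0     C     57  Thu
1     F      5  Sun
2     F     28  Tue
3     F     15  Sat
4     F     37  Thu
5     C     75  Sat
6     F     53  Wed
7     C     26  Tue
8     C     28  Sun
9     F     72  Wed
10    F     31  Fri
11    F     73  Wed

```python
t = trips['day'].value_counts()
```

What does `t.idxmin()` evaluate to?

value_counts of day:
day
Wed    3
Thu    2
Sun    2
Tue    2
Sat    2
Fri    1
Name: count, dtype: int64
The label with the smallest value is Fri.

Fri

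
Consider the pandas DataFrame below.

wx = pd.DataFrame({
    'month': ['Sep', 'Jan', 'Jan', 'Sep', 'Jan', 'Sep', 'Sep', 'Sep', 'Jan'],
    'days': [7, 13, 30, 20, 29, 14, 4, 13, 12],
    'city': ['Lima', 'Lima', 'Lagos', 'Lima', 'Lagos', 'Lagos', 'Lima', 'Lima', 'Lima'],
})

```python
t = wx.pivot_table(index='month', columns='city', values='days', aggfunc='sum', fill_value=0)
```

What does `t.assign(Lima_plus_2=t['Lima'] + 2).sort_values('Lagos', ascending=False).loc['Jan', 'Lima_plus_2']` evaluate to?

pivot: rows=month, cols=city, sum(days):
city   Lagos  Lima
month             
Jan       59    25
Sep       14    44
add column Lima_plus_2 = t['Lima'] + 2:
city   Lagos  Lima  Lima_plus_2
month                          
Jan       59    25           27
Sep       14    44           46
sort by Lagos descending:
city   Lagos  Lima  Lima_plus_2
month                          
Jan       59    25           27
Sep       14    44           46
Taking the value at row 'Jan', column 'Lima_plus_2' gives 27.

27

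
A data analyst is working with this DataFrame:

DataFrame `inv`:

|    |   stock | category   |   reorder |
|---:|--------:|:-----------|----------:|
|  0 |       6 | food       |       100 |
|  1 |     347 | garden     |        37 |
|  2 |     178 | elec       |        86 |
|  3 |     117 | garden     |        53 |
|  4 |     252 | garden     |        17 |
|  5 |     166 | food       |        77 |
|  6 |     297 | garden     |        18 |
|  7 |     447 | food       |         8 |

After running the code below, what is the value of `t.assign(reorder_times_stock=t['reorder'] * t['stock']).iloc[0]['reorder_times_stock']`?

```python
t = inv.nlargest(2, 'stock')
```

take 2 rows with largest stock:
   stock category  reorder
7    447     food        8
1    347   garden       37
add column reorder_times_stock = t['reorder'] * t['stock']:
   stock category  reorder  reorder_times_stock
7    447     food        8                 3576
1    347   garden       37                12839

3576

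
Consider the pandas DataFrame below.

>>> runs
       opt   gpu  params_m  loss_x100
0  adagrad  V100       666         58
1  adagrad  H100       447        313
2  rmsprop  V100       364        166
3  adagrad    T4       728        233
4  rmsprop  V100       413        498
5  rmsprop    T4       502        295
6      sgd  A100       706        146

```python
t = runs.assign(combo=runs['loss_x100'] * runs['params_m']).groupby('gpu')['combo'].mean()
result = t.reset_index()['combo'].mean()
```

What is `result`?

125854.833333

add column combo = runs['loss_x100'] * runs['params_m']:
       opt   gpu  params_m  loss_x100   combo
0  adagrad  V100       666         58   38628
1  adagrad  H100       447        313  139911
2  rmsprop  V100       364        166   60424
3  adagrad    T4       728        233  169624
4  rmsprop  V100       413        498  205674
5  rmsprop    T4       502        295  148090
6      sgd  A100       706        146  103076
group by gpu, mean of combo:
gpu
A100    103076.000000
H100    139911.000000
T4      158857.000000
V100    101575.333333
Name: combo, dtype: float64
reset_index():
    gpu          combo
0  A100  103076.000000
1  H100  139911.000000
2    T4  158857.000000
3  V100  101575.333333
So mean() = 125854.833333.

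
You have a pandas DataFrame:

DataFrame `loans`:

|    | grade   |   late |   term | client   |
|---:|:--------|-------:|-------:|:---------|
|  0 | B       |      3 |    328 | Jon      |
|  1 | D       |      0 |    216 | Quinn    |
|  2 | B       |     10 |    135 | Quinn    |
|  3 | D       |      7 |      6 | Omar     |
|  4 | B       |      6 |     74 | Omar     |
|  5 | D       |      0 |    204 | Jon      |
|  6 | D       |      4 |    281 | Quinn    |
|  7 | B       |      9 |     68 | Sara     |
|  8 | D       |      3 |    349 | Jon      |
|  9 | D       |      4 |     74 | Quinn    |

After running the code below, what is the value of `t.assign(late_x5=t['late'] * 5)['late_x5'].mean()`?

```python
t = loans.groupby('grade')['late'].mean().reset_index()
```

group by grade, mean of late:
grade
B    7.0
D    3.0
Name: late, dtype: float64
reset_index():
  grade  late
0     B   7.0
1     D   3.0
add column late_x5 = t['late'] * 5:
  grade  late  late_x5
0     B   7.0     35.0
1     D   3.0     15.0

25.0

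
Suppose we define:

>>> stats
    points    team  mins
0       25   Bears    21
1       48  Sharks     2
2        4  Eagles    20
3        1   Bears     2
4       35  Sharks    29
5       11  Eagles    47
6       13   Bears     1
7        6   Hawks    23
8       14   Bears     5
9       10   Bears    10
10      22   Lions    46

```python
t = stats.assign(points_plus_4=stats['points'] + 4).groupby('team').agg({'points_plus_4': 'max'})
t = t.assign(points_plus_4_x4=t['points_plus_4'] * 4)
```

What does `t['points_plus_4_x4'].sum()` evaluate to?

528

add column points_plus_4 = stats['points'] + 4:
    points    team  mins  points_plus_4
0       25   Bears    21             29
1       48  Sharks     2             52
2        4  Eagles    20              8
3        1   Bears     2              5
4       35  Sharks    29             39
5       11  Eagles    47             15
6       13   Bears     1             17
7        6   Hawks    23             10
8       14   Bears     5             18
9       10   Bears    10             14
10      22   Lions    46             26
group by team, max of points_plus_4:
        points_plus_4
team                 
Bears              29
Eagles             15
Hawks              10
Lions              26
Sharks             52
add column points_plus_4_x4 = t['points_plus_4'] * 4:
        points_plus_4  points_plus_4_x4
team                                   
Bears              29               116
Eagles             15                60
Hawks              10                40
Lions              26               104
Sharks             52               208
Finally, sum of column 'points_plus_4_x4' = 528.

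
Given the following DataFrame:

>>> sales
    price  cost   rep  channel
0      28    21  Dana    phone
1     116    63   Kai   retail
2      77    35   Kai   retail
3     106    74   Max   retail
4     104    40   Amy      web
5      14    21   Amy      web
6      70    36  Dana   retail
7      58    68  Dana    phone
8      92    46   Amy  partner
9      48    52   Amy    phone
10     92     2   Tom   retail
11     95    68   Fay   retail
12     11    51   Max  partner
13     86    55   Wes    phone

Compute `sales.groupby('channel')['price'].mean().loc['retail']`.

group by channel, mean of price:
channel
partner    51.500000
phone      55.000000
retail     92.666667
web        59.000000
Name: price, dtype: float64

92.6666666667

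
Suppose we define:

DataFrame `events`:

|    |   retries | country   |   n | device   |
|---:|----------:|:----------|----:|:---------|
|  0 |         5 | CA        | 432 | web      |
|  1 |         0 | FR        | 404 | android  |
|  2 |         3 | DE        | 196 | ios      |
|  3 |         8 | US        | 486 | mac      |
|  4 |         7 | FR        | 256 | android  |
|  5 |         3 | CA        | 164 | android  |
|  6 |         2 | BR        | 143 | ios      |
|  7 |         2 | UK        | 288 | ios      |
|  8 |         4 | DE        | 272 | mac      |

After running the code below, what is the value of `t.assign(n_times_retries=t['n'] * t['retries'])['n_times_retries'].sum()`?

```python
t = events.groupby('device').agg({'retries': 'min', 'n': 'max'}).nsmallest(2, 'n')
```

576

group by device: min(retries), max(n):
         retries    n
device               
android        0  404
ios            2  288
mac            4  486
web            5  432
take 2 rows with smallest n:
         retries    n
device               
ios            2  288
android        0  404
add column n_times_retries = t['n'] * t['retries']:
         retries    n  n_times_retries
device                                
ios            2  288              576
android        0  404                0
sum of column 'n_times_retries' → 576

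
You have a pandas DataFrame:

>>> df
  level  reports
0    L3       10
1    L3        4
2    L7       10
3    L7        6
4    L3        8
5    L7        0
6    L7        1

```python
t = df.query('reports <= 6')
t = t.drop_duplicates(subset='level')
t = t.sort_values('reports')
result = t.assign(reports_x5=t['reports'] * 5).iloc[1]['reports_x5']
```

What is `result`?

30

filter rows where reports <= 6:
  level  reports
1    L3        4
3    L7        6
5    L7        0
6    L7        1
drop duplicate level (keep=first):
  level  reports
1    L3        4
3    L7        6
sort by reports:
  level  reports
1    L3        4
3    L7        6
add column reports_x5 = t['reports'] * 5:
  level  reports  reports_x5
1    L3        4          20
3    L7        6          30
value at position 1, column 'reports_x5' → 30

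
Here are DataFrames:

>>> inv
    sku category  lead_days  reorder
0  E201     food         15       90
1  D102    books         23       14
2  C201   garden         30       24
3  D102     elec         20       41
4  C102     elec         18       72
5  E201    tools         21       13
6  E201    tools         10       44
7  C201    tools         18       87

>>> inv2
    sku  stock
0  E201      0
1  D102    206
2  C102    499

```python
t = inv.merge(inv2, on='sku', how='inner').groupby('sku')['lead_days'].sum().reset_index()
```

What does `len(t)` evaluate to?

3

merge on 'sku' (how='inner') → 6 rows:
    sku category  lead_days  reorder  stock
0  E201     food         15       90      0
1  D102    books         23       14    206
2  D102     elec         20       41    206
3  C102     elec         18       72    499
4  E201    tools         21       13      0
5  E201    tools         10       44      0
group by sku, sum of lead_days:
sku
C102    18
D102    43
E201    46
Name: lead_days, dtype: int64
reset_index():
    sku  lead_days
0  C102         18
1  D102         43
2  E201         46
Hence 3.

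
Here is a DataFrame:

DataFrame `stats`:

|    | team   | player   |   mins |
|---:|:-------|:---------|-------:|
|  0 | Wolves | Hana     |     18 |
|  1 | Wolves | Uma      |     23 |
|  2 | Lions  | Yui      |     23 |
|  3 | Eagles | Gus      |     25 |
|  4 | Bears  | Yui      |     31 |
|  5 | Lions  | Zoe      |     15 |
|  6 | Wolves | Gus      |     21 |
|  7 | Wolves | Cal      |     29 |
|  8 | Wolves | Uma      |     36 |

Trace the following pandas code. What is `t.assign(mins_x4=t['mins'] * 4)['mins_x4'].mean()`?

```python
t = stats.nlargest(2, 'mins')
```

take 2 rows with largest mins:
     team player  mins
8  Wolves    Uma    36
4   Bears    Yui    31
add column mins_x4 = t['mins'] * 4:
     team player  mins  mins_x4
8  Wolves    Uma    36      144
4   Bears    Yui    31      124
Hence 134.0.

134.0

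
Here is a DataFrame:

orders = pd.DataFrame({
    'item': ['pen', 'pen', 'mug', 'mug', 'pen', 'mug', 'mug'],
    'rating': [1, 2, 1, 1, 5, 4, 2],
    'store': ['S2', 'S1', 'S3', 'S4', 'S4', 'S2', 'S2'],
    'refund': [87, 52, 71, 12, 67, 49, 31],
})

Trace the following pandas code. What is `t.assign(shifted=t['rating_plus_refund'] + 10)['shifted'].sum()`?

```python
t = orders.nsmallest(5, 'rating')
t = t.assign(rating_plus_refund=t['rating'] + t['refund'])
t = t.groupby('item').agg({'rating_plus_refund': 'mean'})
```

130.333333333

take 5 rows with smallest rating:
  item  rating store  refund
0  pen       1    S2      87
2  mug       1    S3      71
3  mug       1    S4      12
1  pen       2    S1      52
6  mug       2    S2      31
add column rating_plus_refund = t['rating'] + t['refund']:
  item  rating store  refund  rating_plus_refund
0  pen       1    S2      87                  88
2  mug       1    S3      71                  72
3  mug       1    S4      12                  13
1  pen       2    S1      52                  54
6  mug       2    S2      31                  33
group by item, mean of rating_plus_refund:
      rating_plus_refund
item                    
mug            39.333333
pen            71.000000
add column shifted = t['rating_plus_refund'] + 10:
      rating_plus_refund    shifted
item                               
mug            39.333333  49.333333
pen            71.000000  81.000000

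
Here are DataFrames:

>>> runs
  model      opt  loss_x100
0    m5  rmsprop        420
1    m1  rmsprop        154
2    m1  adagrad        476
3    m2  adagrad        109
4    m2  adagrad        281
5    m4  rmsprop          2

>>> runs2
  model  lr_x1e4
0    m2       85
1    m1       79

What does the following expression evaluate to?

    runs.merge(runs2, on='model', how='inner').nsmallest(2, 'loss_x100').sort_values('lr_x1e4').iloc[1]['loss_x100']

merge on 'model' (how='inner') → 4 rows:
  model      opt  loss_x100  lr_x1e4
0    m1  rmsprop        154       79
1    m1  adagrad        476       79
2    m2  adagrad        109       85
3    m2  adagrad        281       85
take 2 rows with smallest loss_x100:
  model      opt  loss_x100  lr_x1e4
2    m2  adagrad        109       85
0    m1  rmsprop        154       79
sort by lr_x1e4:
  model      opt  loss_x100  lr_x1e4
0    m1  rmsprop        154       79
2    m2  adagrad        109       85
Finally, value at position 1, column 'loss_x100' = 109.

109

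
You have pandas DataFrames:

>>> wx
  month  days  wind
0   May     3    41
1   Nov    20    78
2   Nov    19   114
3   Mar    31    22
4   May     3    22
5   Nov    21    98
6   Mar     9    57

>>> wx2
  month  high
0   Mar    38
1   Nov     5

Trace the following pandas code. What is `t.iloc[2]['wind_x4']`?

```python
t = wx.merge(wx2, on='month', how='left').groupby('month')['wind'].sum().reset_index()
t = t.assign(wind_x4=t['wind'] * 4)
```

1160

merge on 'month' (how='left') → 7 rows:
  month  days  wind  high
0   May     3    41   NaN
1   Nov    20    78   5.0
2   Nov    19   114   5.0
3   Mar    31    22  38.0
4   May     3    22   NaN
5   Nov    21    98   5.0
6   Mar     9    57  38.0
group by month, sum of wind:
month
Mar     79
May     63
Nov    290
Name: wind, dtype: int64
reset_index():
  month  wind
0   Mar    79
1   May    63
2   Nov   290
add column wind_x4 = t['wind'] * 4:
  month  wind  wind_x4
0   Mar    79      316
1   May    63      252
2   Nov   290     1160
So iloc[2]['wind_x4'] = 1160.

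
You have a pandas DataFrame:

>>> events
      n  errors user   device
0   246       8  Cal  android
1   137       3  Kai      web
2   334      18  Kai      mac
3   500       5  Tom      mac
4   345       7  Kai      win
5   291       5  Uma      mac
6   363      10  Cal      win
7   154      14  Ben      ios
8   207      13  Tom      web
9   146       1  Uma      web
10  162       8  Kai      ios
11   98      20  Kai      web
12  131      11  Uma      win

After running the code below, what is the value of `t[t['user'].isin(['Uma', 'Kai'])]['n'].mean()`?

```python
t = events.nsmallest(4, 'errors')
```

191.333333333

take 4 rows with smallest errors:
     n  errors user device
9  146       1  Uma    web
1  137       3  Kai    web
3  500       5  Tom    mac
5  291       5  Uma    mac
filter rows where user in ['Uma', 'Kai']:
     n  errors user device
9  146       1  Uma    web
1  137       3  Kai    web
5  291       5  Uma    mac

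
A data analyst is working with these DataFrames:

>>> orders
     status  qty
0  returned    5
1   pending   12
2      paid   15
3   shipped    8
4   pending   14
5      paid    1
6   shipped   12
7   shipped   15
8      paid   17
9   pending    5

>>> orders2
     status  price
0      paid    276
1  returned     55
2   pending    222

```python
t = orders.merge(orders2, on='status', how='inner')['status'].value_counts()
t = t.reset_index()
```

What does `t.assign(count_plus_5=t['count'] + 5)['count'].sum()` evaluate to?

merge on 'status' (how='inner') → 7 rows:
     status  qty  price
0  returned    5     55
1   pending   12    222
2      paid   15    276
3   pending   14    222
4      paid    1    276
5      paid   17    276
6   pending    5    222
value_counts of status:
status
pending     3
paid        3
returned    1
Name: count, dtype: int64
reset_index():
     status  count
0   pending      3
1      paid      3
2  returned      1
add column count_plus_5 = t['count'] + 5:
     status  count  count_plus_5
0   pending      3             8
1      paid      3             8
2  returned      1             6
Then the sum of column 'count': 7

7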